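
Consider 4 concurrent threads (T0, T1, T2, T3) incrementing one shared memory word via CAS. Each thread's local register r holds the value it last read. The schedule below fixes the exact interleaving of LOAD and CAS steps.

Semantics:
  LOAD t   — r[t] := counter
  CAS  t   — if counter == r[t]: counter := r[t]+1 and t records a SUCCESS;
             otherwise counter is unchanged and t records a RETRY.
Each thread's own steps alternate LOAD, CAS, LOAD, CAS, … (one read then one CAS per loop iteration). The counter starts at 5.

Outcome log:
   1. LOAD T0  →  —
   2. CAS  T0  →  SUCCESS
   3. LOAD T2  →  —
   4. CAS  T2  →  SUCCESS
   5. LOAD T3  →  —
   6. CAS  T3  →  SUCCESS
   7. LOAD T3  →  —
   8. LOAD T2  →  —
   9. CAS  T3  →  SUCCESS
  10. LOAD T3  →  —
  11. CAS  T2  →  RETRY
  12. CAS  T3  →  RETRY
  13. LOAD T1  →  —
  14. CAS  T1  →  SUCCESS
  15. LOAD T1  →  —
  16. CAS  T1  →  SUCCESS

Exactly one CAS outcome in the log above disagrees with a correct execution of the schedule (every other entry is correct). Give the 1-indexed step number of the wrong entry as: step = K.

step = 12

Reference trace:
[1] T0.load  rd  (counter 5, T0.r 5)
[2] T0.cas  hit  (counter 6, T0.r 5)
[3] T2.load  rd  (counter 6, T2.r 6)
[4] T2.cas  hit  (counter 7, T2.r 6)
[5] T3.load  rd  (counter 7, T3.r 7)
[6] T3.cas  hit  (counter 8, T3.r 7)
[7] T3.load  rd  (counter 8, T3.r 8)
[8] T2.load  rd  (counter 8, T2.r 8)
[9] T3.cas  hit  (counter 9, T3.r 8)
[10] T3.load  rd  (counter 9, T3.r 9)
[11] T2.cas  miss  (counter 9, T2.r 8)
[12] T3.cas  hit  (counter 10, T3.r 9)
[13] T1.load  rd  (counter 10, T1.r 10)
[14] T1.cas  hit  (counter 11, T1.r 10)
[15] T1.load  rd  (counter 11, T1.r 11)
[16] T1.cas  hit  (counter 12, T1.r 11)
Flip is step 12.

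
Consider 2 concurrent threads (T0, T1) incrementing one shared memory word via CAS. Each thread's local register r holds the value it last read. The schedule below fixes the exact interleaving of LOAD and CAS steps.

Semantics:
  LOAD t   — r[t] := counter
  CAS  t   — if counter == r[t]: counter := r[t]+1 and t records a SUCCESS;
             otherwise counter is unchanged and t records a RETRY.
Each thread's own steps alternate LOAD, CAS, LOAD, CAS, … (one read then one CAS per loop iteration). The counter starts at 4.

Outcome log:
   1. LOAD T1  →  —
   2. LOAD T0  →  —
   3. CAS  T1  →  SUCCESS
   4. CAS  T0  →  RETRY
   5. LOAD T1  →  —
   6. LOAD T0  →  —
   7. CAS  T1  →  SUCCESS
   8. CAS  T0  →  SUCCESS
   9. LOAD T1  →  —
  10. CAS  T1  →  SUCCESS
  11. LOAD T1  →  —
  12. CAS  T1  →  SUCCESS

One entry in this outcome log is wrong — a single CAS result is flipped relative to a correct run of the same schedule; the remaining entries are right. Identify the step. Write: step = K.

step = 8

Reference trace:
T1 LOAD — after: cnt=4, r=4 — load
T0 LOAD — after: cnt=4, r=4 — load
T1 CAS — after: cnt=5, r=4 — ok
T0 CAS — after: cnt=5, r=4 — retry
T1 LOAD — after: cnt=5, r=5 — load
T0 LOAD — after: cnt=5, r=5 — load
T1 CAS — after: cnt=6, r=5 — ok
T0 CAS — after: cnt=6, r=5 — retry
T1 LOAD — after: cnt=6, r=6 — load
T1 CAS — after: cnt=7, r=6 — ok
T1 LOAD — after: cnt=7, r=7 — load
T1 CAS — after: cnt=8, r=7 — ok
Log disagrees first at step 8.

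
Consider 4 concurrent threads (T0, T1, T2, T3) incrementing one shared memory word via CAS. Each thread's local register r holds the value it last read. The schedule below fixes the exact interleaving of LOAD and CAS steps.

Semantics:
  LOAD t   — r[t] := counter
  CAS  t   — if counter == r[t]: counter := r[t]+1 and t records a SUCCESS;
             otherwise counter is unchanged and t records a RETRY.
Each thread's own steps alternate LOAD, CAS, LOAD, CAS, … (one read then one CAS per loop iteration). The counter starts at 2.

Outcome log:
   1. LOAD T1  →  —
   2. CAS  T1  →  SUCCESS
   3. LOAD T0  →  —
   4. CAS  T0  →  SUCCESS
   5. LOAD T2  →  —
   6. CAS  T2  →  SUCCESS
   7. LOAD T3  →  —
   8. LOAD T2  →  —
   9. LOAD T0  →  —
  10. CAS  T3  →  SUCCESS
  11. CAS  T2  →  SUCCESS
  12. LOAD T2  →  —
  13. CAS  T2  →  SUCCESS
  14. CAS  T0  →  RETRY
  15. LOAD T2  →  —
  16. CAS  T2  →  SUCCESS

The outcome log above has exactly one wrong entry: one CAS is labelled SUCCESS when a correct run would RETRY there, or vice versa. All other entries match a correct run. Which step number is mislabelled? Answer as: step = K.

Correct run:
T1 LOAD — after: cnt=2, r=2 — load
T1 CAS — after: cnt=3, r=2 — ok
T0 LOAD — after: cnt=3, r=3 — load
T0 CAS — after: cnt=4, r=3 — ok
T2 LOAD — after: cnt=4, r=4 — load
T2 CAS — after: cnt=5, r=4 — ok
T3 LOAD — after: cnt=5, r=5 — load
T2 LOAD — after: cnt=5, r=5 — load
T0 LOAD — after: cnt=5, r=5 — load
T3 CAS — after: cnt=6, r=5 — ok
T2 CAS — after: cnt=6, r=5 — retry
T2 LOAD — after: cnt=6, r=6 — load
T2 CAS — after: cnt=7, r=6 — ok
T0 CAS — after: cnt=7, r=5 — retry
T2 LOAD — after: cnt=7, r=7 — load
T2 CAS — after: cnt=8, r=7 — ok
Mismatch at 11.

step = 11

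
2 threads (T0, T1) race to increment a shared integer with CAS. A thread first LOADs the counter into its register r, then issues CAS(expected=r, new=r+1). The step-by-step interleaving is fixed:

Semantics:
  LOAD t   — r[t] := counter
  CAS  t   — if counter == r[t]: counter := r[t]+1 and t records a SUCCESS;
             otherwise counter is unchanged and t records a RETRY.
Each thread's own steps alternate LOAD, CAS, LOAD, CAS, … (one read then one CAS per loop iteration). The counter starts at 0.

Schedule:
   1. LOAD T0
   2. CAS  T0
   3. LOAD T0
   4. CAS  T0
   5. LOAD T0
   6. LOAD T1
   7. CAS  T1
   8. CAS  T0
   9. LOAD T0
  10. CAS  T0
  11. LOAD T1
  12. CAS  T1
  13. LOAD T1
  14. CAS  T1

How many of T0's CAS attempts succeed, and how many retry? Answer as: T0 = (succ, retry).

T0 = (3, 1)

T0 LOAD — after: cnt=0, r=0 — load
T0 CAS — after: cnt=1, r=0 — ok
T0 LOAD — after: cnt=1, r=1 — load
T0 CAS — after: cnt=2, r=1 — ok
T0 LOAD — after: cnt=2, r=2 — load
T1 LOAD — after: cnt=2, r=2 — load
T1 CAS — after: cnt=3, r=2 — ok
T0 CAS — after: cnt=3, r=2 — retry
T0 LOAD — after: cnt=3, r=3 — load
T0 CAS — after: cnt=4, r=3 — ok
T1 LOAD — after: cnt=4, r=4 — load
T1 CAS — after: cnt=5, r=4 — ok
T1 LOAD — after: cnt=5, r=5 — load
T1 CAS — after: cnt=6, r=5 — ok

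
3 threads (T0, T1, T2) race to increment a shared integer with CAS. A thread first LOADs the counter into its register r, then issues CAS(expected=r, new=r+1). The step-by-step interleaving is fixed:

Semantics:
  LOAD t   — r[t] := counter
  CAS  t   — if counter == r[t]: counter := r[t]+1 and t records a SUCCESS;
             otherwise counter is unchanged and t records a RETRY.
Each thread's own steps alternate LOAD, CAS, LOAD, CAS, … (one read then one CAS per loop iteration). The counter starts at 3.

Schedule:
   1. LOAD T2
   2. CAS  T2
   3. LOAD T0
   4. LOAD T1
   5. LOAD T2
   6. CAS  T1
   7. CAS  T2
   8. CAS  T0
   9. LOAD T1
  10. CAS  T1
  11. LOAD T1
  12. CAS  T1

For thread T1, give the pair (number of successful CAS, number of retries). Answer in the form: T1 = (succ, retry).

T1 = (3, 0)

step 1: T2 LOAD ⇒ load; ctr=3 reg=3
step 2: T2 CAS ⇒ ok; ctr=4 reg=3
step 3: T0 LOAD ⇒ load; ctr=4 reg=4
step 4: T1 LOAD ⇒ load; ctr=4 reg=4
step 5: T2 LOAD ⇒ load; ctr=4 reg=4
step 6: T1 CAS ⇒ ok; ctr=5 reg=4
step 7: T2 CAS ⇒ retry; ctr=5 reg=4
step 8: T0 CAS ⇒ retry; ctr=5 reg=4
step 9: T1 LOAD ⇒ load; ctr=5 reg=5
step 10: T1 CAS ⇒ ok; ctr=6 reg=5
step 11: T1 LOAD ⇒ load; ctr=6 reg=6
step 12: T1 CAS ⇒ ok; ctr=7 reg=6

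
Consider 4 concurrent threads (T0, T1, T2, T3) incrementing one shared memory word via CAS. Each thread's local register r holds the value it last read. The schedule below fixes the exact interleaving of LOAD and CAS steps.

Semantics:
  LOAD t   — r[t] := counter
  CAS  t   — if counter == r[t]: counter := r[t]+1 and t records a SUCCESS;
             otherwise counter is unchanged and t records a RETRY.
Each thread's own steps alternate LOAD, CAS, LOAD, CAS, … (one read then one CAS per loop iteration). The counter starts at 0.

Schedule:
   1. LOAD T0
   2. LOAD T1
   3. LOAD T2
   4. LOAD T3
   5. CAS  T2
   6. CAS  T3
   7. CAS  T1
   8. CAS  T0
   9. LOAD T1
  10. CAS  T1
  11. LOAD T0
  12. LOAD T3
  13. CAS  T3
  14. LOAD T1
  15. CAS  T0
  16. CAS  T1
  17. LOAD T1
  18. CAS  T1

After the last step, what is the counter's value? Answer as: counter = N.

1. LOAD T0 → mem=0 r[T0]=0 [LOAD]
2. LOAD T1 → mem=0 r[T1]=0 [LOAD]
3. LOAD T2 → mem=0 r[T2]=0 [LOAD]
4. LOAD T3 → mem=0 r[T3]=0 [LOAD]
5. CAS T2 → mem=1 r[T2]=0 [OK]
6. CAS T3 → mem=1 r[T3]=0 [RETRY]
7. CAS T1 → mem=1 r[T1]=0 [RETRY]
8. CAS T0 → mem=1 r[T0]=0 [RETRY]
9. LOAD T1 → mem=1 r[T1]=1 [LOAD]
10. CAS T1 → mem=2 r[T1]=1 [OK]
11. LOAD T0 → mem=2 r[T0]=2 [LOAD]
12. LOAD T3 → mem=2 r[T3]=2 [LOAD]
13. CAS T3 → mem=3 r[T3]=2 [OK]
14. LOAD T1 → mem=3 r[T1]=3 [LOAD]
15. CAS T0 → mem=3 r[T0]=2 [RETRY]
16. CAS T1 → mem=4 r[T1]=3 [OK]
17. LOAD T1 → mem=4 r[T1]=4 [LOAD]
18. CAS T1 → mem=5 r[T1]=4 [OK]

counter = 5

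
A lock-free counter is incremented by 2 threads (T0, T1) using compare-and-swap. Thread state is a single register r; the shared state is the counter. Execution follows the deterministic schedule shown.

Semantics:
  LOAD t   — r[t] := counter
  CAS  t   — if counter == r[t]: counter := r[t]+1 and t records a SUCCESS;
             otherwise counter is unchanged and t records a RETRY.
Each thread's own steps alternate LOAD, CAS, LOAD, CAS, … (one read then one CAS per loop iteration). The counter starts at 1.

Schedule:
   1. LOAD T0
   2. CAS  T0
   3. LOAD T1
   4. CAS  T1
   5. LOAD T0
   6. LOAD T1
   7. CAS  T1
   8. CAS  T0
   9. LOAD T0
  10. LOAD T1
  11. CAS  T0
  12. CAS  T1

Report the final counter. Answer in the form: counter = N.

counter = 5

[1] T0.load  rd  (counter 1, T0.r 1)
[2] T0.cas  hit  (counter 2, T0.r 1)
[3] T1.load  rd  (counter 2, T1.r 2)
[4] T1.cas  hit  (counter 3, T1.r 2)
[5] T0.load  rd  (counter 3, T0.r 3)
[6] T1.load  rd  (counter 3, T1.r 3)
[7] T1.cas  hit  (counter 4, T1.r 3)
[8] T0.cas  miss  (counter 4, T0.r 3)
[9] T0.load  rd  (counter 4, T0.r 4)
[10] T1.load  rd  (counter 4, T1.r 4)
[11] T0.cas  hit  (counter 5, T0.r 4)
[12] T1.cas  miss  (counter 5, T1.r 4)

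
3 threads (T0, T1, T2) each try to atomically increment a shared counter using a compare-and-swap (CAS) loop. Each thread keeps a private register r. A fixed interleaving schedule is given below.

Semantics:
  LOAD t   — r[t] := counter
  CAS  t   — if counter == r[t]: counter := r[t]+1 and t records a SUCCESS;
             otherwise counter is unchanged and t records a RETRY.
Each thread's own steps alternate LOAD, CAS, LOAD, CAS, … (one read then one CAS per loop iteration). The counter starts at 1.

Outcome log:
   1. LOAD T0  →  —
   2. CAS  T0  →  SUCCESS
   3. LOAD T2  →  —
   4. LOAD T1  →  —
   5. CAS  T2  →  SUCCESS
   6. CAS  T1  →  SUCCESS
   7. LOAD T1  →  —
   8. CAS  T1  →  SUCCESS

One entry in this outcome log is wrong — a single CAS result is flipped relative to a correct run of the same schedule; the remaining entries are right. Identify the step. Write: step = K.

Correct run:
[1] T0.load  rd  (counter 1, T0.r 1)
[2] T0.cas  hit  (counter 2, T0.r 1)
[3] T2.load  rd  (counter 2, T2.r 2)
[4] T1.load  rd  (counter 2, T1.r 2)
[5] T2.cas  hit  (counter 3, T2.r 2)
[6] T1.cas  miss  (counter 3, T1.r 2)
[7] T1.load  rd  (counter 3, T1.r 3)
[8] T1.cas  hit  (counter 4, T1.r 3)
Flip is step 6.

step = 6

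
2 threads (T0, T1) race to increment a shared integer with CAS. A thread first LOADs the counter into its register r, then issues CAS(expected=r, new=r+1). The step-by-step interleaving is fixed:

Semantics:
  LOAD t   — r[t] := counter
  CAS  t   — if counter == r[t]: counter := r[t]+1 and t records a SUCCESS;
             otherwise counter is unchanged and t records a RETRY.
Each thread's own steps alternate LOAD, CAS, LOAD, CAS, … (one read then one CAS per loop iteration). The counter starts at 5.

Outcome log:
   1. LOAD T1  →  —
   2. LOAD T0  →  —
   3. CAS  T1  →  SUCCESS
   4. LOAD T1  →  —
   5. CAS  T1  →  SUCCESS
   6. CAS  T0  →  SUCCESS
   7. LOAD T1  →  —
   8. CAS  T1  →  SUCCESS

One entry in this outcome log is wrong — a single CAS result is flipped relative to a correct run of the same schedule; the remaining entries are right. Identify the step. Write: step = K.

step = 6

Reference trace:
   1) LOAD T1:  M=5  r_T1=5
   2) LOAD T0:  M=5  r_T0=5
   3) CAS  T1:  M=6  r_T1=5 ✓
   4) LOAD T1:  M=6  r_T1=6
   5) CAS  T1:  M=7  r_T1=6 ✓
   6) CAS  T0:  M=7  r_T0=5 ✗
   7) LOAD T1:  M=7  r_T1=7
   8) CAS  T1:  M=8  r_T1=7 ✓
Mismatch at 6.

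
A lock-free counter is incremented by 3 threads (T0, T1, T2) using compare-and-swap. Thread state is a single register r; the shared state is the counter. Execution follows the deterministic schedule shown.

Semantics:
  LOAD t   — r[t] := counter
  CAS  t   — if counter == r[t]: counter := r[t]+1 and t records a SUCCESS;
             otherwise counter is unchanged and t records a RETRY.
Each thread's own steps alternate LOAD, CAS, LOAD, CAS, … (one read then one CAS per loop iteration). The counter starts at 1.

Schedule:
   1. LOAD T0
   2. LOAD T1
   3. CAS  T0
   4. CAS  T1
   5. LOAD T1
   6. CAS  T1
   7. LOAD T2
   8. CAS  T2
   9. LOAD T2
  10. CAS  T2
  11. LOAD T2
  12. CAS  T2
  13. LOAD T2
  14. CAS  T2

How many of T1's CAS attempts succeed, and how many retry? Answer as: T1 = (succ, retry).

T1 = (1, 1)

1. LOAD T0 → mem=1 r[T0]=1 [LOAD]
2. LOAD T1 → mem=1 r[T1]=1 [LOAD]
3. CAS T0 → mem=2 r[T0]=1 [OK]
4. CAS T1 → mem=2 r[T1]=1 [RETRY]
5. LOAD T1 → mem=2 r[T1]=2 [LOAD]
6. CAS T1 → mem=3 r[T1]=2 [OK]
7. LOAD T2 → mem=3 r[T2]=3 [LOAD]
8. CAS T2 → mem=4 r[T2]=3 [OK]
9. LOAD T2 → mem=4 r[T2]=4 [LOAD]
10. CAS T2 → mem=5 r[T2]=4 [OK]
11. LOAD T2 → mem=5 r[T2]=5 [LOAD]
12. CAS T2 → mem=6 r[T2]=5 [OK]
13. LOAD T2 → mem=6 r[T2]=6 [LOAD]
14. CAS T2 → mem=7 r[T2]=6 [OK]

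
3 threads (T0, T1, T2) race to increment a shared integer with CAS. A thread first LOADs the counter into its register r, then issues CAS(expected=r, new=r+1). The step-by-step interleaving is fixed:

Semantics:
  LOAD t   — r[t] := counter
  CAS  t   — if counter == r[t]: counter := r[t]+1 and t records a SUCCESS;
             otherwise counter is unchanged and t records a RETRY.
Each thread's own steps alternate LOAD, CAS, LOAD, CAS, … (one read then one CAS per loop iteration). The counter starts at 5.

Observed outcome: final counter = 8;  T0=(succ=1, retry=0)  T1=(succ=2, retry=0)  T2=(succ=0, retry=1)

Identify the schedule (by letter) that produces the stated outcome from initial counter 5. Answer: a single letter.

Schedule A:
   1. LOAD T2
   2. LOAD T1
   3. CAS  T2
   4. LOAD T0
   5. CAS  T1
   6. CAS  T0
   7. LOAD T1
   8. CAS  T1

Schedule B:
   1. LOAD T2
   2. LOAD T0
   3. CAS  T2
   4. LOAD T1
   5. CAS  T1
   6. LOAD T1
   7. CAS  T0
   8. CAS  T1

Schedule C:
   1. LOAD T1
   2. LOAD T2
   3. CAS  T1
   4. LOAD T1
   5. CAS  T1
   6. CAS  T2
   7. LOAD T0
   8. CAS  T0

Run C:
step 1: T1 LOAD ⇒ load; ctr=5 reg=5
step 2: T2 LOAD ⇒ load; ctr=5 reg=5
step 3: T1 CAS ⇒ ok; ctr=6 reg=5
step 4: T1 LOAD ⇒ load; ctr=6 reg=6
step 5: T1 CAS ⇒ ok; ctr=7 reg=6
step 6: T2 CAS ⇒ retry; ctr=7 reg=5
step 7: T0 LOAD ⇒ load; ctr=7 reg=7
step 8: T0 CAS ⇒ ok; ctr=8 reg=7

C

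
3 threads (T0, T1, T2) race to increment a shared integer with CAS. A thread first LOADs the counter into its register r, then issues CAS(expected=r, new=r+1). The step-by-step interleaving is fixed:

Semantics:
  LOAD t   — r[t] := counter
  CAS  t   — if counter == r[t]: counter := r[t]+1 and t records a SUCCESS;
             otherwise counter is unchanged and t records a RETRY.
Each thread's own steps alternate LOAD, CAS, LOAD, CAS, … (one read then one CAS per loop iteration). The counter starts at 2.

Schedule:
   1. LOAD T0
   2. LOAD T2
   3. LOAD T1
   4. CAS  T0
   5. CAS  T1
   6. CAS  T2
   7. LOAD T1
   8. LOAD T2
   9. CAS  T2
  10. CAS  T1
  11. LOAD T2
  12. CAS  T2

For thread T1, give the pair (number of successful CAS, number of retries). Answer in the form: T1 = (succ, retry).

T1 = (0, 2)

step 1: T0 LOAD ⇒ load; ctr=2 reg=2
step 2: T2 LOAD ⇒ load; ctr=2 reg=2
step 3: T1 LOAD ⇒ load; ctr=2 reg=2
step 4: T0 CAS ⇒ ok; ctr=3 reg=2
step 5: T1 CAS ⇒ retry; ctr=3 reg=2
step 6: T2 CAS ⇒ retry; ctr=3 reg=2
step 7: T1 LOAD ⇒ load; ctr=3 reg=3
step 8: T2 LOAD ⇒ load; ctr=3 reg=3
step 9: T2 CAS ⇒ ok; ctr=4 reg=3
step 10: T1 CAS ⇒ retry; ctr=4 reg=3
step 11: T2 LOAD ⇒ load; ctr=4 reg=4
step 12: T2 CAS ⇒ ok; ctr=5 reg=4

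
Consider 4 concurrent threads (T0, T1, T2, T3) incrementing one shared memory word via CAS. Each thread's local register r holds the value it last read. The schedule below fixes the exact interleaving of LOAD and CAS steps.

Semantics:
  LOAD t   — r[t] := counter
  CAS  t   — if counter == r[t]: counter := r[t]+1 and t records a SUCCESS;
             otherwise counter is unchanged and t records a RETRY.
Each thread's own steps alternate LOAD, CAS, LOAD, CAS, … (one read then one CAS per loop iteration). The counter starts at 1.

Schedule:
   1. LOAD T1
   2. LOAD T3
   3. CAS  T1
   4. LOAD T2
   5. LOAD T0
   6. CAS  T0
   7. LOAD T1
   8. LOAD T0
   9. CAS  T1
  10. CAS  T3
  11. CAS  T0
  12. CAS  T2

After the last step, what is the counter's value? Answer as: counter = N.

#1 T1 reads 1
#2 T3 reads 1
#3 T1 CAS(1→2) writes; counter now 2
#4 T2 reads 2
#5 T0 reads 2
#6 T0 CAS(2→3) writes; counter now 3
#7 T1 reads 3
#8 T0 reads 3
#9 T1 CAS(3→4) writes; counter now 4
#10 T3 CAS(1→2) fails; counter now 4
#11 T0 CAS(3→4) fails; counter now 4
#12 T2 CAS(2→3) fails; counter now 4

counter = 4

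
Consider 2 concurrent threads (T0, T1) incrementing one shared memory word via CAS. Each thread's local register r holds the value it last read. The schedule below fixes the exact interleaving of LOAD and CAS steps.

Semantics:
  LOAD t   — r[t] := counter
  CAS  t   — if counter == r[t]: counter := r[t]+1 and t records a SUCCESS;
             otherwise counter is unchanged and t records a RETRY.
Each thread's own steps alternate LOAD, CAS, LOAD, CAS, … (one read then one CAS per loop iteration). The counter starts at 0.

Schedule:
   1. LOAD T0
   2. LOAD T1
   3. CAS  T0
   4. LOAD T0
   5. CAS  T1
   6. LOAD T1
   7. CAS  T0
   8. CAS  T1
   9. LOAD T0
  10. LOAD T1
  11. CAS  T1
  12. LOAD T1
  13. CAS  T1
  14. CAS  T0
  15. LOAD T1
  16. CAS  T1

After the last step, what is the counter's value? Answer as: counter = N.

counter = 5

#1 T0 reads 0
#2 T1 reads 0
#3 T0 CAS(0→1) writes; counter now 1
#4 T0 reads 1
#5 T1 CAS(0→1) fails; counter now 1
#6 T1 reads 1
#7 T0 CAS(1→2) writes; counter now 2
#8 T1 CAS(1→2) fails; counter now 2
#9 T0 reads 2
#10 T1 reads 2
#11 T1 CAS(2→3) writes; counter now 3
#12 T1 reads 3
#13 T1 CAS(3→4) writes; counter now 4
#14 T0 CAS(2→3) fails; counter now 4
#15 T1 reads 4
#16 T1 CAS(4→5) writes; counter now 5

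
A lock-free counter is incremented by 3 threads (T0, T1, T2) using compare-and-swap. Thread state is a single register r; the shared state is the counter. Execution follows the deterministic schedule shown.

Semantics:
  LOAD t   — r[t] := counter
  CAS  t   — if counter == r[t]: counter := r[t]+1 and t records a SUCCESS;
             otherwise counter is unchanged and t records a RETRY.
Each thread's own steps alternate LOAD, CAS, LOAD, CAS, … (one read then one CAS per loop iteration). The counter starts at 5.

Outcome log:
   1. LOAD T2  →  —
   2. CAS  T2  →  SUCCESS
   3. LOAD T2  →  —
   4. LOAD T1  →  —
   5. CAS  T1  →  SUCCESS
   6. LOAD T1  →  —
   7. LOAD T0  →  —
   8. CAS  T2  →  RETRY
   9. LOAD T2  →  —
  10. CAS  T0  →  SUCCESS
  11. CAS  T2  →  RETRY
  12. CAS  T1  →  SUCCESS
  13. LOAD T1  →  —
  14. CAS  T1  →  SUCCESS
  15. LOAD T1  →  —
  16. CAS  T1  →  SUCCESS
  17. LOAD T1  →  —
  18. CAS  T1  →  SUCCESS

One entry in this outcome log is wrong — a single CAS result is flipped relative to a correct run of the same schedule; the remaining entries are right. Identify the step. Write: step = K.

Reference trace:
#1 T2 reads 5
#2 T2 CAS(5→6) writes; counter now 6
#3 T2 reads 6
#4 T1 reads 6
#5 T1 CAS(6→7) writes; counter now 7
#6 T1 reads 7
#7 T0 reads 7
#8 T2 CAS(6→7) fails; counter now 7
#9 T2 reads 7
#10 T0 CAS(7→8) writes; counter now 8
#11 T2 CAS(7→8) fails; counter now 8
#12 T1 CAS(7→8) fails; counter now 8
#13 T1 reads 8
#14 T1 CAS(8→9) writes; counter now 9
#15 T1 reads 9
#16 T1 CAS(9→10) writes; counter now 10
#17 T1 reads 10
#18 T1 CAS(10→11) writes; counter now 11
Mismatch at 12.

step = 12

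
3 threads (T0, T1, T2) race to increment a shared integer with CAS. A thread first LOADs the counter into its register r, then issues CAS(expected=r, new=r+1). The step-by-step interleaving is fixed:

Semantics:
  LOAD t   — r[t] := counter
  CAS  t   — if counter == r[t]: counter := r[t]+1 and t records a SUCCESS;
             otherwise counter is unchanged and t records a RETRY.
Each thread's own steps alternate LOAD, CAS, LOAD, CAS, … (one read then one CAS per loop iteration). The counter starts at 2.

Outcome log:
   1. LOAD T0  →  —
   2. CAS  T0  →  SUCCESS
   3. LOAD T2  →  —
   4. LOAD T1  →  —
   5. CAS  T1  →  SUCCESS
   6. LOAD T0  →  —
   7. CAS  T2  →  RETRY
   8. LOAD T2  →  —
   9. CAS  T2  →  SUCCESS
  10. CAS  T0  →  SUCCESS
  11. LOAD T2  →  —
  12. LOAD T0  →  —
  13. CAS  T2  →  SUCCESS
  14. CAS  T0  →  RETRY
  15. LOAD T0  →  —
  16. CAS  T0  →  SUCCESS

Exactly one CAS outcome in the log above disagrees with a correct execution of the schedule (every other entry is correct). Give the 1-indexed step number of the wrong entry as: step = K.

step = 10

Reference trace:
step 1: T0 LOAD ⇒ load; ctr=2 reg=2
step 2: T0 CAS ⇒ ok; ctr=3 reg=2
step 3: T2 LOAD ⇒ load; ctr=3 reg=3
step 4: T1 LOAD ⇒ load; ctr=3 reg=3
step 5: T1 CAS ⇒ ok; ctr=4 reg=3
step 6: T0 LOAD ⇒ load; ctr=4 reg=4
step 7: T2 CAS ⇒ retry; ctr=4 reg=3
step 8: T2 LOAD ⇒ load; ctr=4 reg=4
step 9: T2 CAS ⇒ ok; ctr=5 reg=4
step 10: T0 CAS ⇒ retry; ctr=5 reg=4
step 11: T2 LOAD ⇒ load; ctr=5 reg=5
step 12: T0 LOAD ⇒ load; ctr=5 reg=5
step 13: T2 CAS ⇒ ok; ctr=6 reg=5
step 14: T0 CAS ⇒ retry; ctr=6 reg=5
step 15: T0 LOAD ⇒ load; ctr=6 reg=6
step 16: T0 CAS ⇒ ok; ctr=7 reg=6
Flip is step 10.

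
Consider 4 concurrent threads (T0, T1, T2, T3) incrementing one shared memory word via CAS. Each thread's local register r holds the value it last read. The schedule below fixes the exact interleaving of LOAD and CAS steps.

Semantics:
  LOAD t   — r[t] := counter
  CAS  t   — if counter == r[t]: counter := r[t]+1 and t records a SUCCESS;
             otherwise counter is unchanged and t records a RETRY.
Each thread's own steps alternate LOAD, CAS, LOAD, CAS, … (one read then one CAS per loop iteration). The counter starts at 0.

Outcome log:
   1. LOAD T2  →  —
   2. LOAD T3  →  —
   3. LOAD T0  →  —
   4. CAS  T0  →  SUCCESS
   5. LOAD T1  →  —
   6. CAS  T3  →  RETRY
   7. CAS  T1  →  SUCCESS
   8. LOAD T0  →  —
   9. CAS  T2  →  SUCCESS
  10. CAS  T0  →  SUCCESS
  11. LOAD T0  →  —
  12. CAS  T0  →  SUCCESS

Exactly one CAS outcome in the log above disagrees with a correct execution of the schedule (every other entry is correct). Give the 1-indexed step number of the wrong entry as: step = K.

step = 9

Correct run:
#1 T2 reads 0
#2 T3 reads 0
#3 T0 reads 0
#4 T0 CAS(0→1) writes; counter now 1
#5 T1 reads 1
#6 T3 CAS(0→1) fails; counter now 1
#7 T1 CAS(1→2) writes; counter now 2
#8 T0 reads 2
#9 T2 CAS(0→1) fails; counter now 2
#10 T0 CAS(2→3) writes; counter now 3
#11 T0 reads 3
#12 T0 CAS(3→4) writes; counter now 4
Flip is step 9.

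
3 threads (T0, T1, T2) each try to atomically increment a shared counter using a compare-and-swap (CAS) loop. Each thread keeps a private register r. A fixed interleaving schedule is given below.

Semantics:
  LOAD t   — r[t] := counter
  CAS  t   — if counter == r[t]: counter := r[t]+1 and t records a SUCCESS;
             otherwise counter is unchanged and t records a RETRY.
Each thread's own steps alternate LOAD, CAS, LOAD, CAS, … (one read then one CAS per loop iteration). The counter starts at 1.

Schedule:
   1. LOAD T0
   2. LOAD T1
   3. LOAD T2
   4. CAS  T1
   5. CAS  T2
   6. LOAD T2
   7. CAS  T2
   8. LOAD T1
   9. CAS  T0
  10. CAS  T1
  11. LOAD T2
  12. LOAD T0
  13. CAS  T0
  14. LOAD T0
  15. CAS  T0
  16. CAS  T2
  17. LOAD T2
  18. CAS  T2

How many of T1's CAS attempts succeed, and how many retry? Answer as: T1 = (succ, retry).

T1 = (2, 0)

   1) LOAD T0:  M=1  r_T0=1
   2) LOAD T1:  M=1  r_T1=1
   3) LOAD T2:  M=1  r_T2=1
   4) CAS  T1:  M=2  r_T1=1 ✓
   5) CAS  T2:  M=2  r_T2=1 ✗
   6) LOAD T2:  M=2  r_T2=2
   7) CAS  T2:  M=3  r_T2=2 ✓
   8) LOAD T1:  M=3  r_T1=3
   9) CAS  T0:  M=3  r_T0=1 ✗
  10) CAS  T1:  M=4  r_T1=3 ✓
  11) LOAD T2:  M=4  r_T2=4
  12) LOAD T0:  M=4  r_T0=4
  13) CAS  T0:  M=5  r_T0=4 ✓
  14) LOAD T0:  M=5  r_T0=5
  15) CAS  T0:  M=6  r_T0=5 ✓
  16) CAS  T2:  M=6  r_T2=4 ✗
  17) LOAD T2:  M=6  r_T2=6
  18) CAS  T2:  M=7  r_T2=6 ✓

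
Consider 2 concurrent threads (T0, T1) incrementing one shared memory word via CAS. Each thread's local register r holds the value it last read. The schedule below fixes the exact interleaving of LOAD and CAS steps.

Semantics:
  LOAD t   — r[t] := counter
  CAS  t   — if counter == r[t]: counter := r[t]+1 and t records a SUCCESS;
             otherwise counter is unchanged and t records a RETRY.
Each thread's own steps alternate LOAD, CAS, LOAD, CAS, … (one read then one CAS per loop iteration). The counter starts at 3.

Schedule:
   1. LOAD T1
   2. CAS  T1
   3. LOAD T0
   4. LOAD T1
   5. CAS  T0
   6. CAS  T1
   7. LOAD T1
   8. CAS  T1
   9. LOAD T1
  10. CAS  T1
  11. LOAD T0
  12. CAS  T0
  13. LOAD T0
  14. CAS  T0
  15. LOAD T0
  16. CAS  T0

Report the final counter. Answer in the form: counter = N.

#1 T1 reads 3
#2 T1 CAS(3→4) writes; counter now 4
#3 T0 reads 4
#4 T1 reads 4
#5 T0 CAS(4→5) writes; counter now 5
#6 T1 CAS(4→5) fails; counter now 5
#7 T1 reads 5
#8 T1 CAS(5→6) writes; counter now 6
#9 T1 reads 6
#10 T1 CAS(6→7) writes; counter now 7
#11 T0 reads 7
#12 T0 CAS(7→8) writes; counter now 8
#13 T0 reads 8
#14 T0 CAS(8→9) writes; counter now 9
#15 T0 reads 9
#16 T0 CAS(9→10) writes; counter now 10

counter = 10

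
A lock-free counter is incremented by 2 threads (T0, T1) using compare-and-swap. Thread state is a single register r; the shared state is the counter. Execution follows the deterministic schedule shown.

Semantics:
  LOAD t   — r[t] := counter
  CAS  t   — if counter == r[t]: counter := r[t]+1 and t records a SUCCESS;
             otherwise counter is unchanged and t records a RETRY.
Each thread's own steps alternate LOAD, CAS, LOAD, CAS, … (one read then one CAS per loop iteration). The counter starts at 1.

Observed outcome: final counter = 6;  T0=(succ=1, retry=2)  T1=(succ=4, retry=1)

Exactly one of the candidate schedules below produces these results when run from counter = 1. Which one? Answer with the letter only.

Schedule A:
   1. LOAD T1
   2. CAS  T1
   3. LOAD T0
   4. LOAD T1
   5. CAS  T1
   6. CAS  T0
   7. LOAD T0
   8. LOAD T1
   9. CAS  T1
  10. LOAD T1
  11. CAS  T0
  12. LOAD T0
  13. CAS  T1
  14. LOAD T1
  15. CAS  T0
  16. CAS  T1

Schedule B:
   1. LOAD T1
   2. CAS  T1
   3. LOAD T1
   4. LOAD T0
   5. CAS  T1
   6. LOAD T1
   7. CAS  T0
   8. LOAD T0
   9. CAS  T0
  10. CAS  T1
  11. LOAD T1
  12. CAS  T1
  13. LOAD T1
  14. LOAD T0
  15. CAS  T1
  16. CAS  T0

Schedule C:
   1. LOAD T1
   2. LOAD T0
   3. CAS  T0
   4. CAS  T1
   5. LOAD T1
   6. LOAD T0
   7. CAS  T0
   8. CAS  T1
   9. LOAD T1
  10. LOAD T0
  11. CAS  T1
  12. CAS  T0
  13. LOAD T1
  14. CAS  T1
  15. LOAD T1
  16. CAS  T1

B

Run B:
#1 T1 reads 1
#2 T1 CAS(1→2) writes; counter now 2
#3 T1 reads 2
#4 T0 reads 2
#5 T1 CAS(2→3) writes; counter now 3
#6 T1 reads 3
#7 T0 CAS(2→3) fails; counter now 3
#8 T0 reads 3
#9 T0 CAS(3→4) writes; counter now 4
#10 T1 CAS(3→4) fails; counter now 4
#11 T1 reads 4
#12 T1 CAS(4→5) writes; counter now 5
#13 T1 reads 5
#14 T0 reads 5
#15 T1 CAS(5→6) writes; counter now 6
#16 T0 CAS(5→6) fails; counter now 6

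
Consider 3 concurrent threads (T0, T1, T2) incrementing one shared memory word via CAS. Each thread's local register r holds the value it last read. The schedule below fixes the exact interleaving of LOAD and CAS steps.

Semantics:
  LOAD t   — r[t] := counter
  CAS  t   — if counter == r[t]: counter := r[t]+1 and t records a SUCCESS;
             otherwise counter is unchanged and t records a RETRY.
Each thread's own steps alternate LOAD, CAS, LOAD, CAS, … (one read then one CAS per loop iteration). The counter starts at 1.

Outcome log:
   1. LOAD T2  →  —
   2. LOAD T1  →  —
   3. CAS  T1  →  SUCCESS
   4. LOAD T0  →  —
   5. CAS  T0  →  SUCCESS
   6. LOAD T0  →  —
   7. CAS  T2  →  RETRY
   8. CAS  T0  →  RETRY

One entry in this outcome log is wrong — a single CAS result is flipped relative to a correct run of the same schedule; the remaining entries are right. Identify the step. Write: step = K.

Re-executing:
1. LOAD T2 → mem=1 r[T2]=1 [LOAD]
2. LOAD T1 → mem=1 r[T1]=1 [LOAD]
3. CAS T1 → mem=2 r[T1]=1 [OK]
4. LOAD T0 → mem=2 r[T0]=2 [LOAD]
5. CAS T0 → mem=3 r[T0]=2 [OK]
6. LOAD T0 → mem=3 r[T0]=3 [LOAD]
7. CAS T2 → mem=3 r[T2]=1 [RETRY]
8. CAS T0 → mem=4 r[T0]=3 [OK]
Log disagrees first at step 8.

step = 8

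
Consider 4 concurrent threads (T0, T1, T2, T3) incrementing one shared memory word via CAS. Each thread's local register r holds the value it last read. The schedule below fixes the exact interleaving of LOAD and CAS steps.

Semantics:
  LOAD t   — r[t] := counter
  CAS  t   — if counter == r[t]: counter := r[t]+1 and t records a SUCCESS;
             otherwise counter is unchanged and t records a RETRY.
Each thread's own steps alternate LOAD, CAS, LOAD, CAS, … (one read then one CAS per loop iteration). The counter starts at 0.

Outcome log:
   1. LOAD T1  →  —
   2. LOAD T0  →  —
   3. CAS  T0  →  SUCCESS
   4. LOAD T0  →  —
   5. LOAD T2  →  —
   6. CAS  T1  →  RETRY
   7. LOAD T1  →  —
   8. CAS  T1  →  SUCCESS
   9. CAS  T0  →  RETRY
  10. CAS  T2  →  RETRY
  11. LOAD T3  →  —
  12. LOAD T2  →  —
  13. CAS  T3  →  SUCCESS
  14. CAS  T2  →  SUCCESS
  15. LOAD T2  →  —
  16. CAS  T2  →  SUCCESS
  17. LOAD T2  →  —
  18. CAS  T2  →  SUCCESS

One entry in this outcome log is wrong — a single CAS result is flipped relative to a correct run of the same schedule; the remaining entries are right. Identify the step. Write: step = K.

Re-executing:
step 1: T1 LOAD ⇒ load; ctr=0 reg=0
step 2: T0 LOAD ⇒ load; ctr=0 reg=0
step 3: T0 CAS ⇒ ok; ctr=1 reg=0
step 4: T0 LOAD ⇒ load; ctr=1 reg=1
step 5: T2 LOAD ⇒ load; ctr=1 reg=1
step 6: T1 CAS ⇒ retry; ctr=1 reg=0
step 7: T1 LOAD ⇒ load; ctr=1 reg=1
step 8: T1 CAS ⇒ ok; ctr=2 reg=1
step 9: T0 CAS ⇒ retry; ctr=2 reg=1
step 10: T2 CAS ⇒ retry; ctr=2 reg=1
step 11: T3 LOAD ⇒ load; ctr=2 reg=2
step 12: T2 LOAD ⇒ load; ctr=2 reg=2
step 13: T3 CAS ⇒ ok; ctr=3 reg=2
step 14: T2 CAS ⇒ retry; ctr=3 reg=2
step 15: T2 LOAD ⇒ load; ctr=3 reg=3
step 16: T2 CAS ⇒ ok; ctr=4 reg=3
step 17: T2 LOAD ⇒ load; ctr=4 reg=4
step 18: T2 CAS ⇒ ok; ctr=5 reg=4
Flip is step 14.

step = 14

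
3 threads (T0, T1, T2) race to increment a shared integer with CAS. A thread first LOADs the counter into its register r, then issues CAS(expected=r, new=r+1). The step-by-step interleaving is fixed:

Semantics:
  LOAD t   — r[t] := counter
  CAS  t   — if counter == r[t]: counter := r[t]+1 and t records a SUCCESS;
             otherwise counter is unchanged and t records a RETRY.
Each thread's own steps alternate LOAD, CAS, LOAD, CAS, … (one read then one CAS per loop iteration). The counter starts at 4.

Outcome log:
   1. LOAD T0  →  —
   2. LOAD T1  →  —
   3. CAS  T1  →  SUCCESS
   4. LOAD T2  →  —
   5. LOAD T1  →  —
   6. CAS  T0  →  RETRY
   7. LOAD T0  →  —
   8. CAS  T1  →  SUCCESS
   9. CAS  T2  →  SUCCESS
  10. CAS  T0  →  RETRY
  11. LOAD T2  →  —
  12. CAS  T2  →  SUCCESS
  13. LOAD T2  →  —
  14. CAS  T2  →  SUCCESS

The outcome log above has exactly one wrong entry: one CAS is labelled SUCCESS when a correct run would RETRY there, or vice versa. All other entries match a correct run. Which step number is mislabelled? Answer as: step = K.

step = 9

Reference trace:
[1] T0.load  rd  (counter 4, T0.r 4)
[2] T1.load  rd  (counter 4, T1.r 4)
[3] T1.cas  hit  (counter 5, T1.r 4)
[4] T2.load  rd  (counter 5, T2.r 5)
[5] T1.load  rd  (counter 5, T1.r 5)
[6] T0.cas  miss  (counter 5, T0.r 4)
[7] T0.load  rd  (counter 5, T0.r 5)
[8] T1.cas  hit  (counter 6, T1.r 5)
[9] T2.cas  miss  (counter 6, T2.r 5)
[10] T0.cas  miss  (counter 6, T0.r 5)
[11] T2.load  rd  (counter 6, T2.r 6)
[12] T2.cas  hit  (counter 7, T2.r 6)
[13] T2.load  rd  (counter 7, T2.r 7)
[14] T2.cas  hit  (counter 8, T2.r 7)
Mismatch at 9.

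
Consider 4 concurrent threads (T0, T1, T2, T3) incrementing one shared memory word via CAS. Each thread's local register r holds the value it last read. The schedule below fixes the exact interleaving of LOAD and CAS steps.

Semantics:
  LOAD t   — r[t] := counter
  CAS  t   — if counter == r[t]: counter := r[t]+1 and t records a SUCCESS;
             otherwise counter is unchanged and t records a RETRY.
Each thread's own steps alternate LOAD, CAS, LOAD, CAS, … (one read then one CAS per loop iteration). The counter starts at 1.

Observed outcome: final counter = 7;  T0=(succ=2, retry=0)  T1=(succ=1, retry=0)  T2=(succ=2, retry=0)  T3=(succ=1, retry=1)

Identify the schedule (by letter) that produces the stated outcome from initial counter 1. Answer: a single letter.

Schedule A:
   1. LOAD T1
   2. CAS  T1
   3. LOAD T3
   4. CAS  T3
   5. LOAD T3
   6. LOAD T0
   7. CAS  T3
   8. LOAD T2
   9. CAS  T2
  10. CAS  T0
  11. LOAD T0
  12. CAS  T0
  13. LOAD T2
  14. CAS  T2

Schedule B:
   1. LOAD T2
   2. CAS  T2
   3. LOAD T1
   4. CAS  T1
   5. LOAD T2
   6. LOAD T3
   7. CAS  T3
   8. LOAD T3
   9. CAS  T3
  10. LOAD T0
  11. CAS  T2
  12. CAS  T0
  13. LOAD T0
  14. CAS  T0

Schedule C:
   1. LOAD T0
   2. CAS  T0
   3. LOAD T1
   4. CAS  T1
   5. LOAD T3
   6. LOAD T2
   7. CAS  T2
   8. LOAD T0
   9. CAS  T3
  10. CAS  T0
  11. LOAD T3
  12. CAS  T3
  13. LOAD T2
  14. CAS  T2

C

Simulating candidate C:
[1] T0.load  rd  (counter 1, T0.r 1)
[2] T0.cas  hit  (counter 2, T0.r 1)
[3] T1.load  rd  (counter 2, T1.r 2)
[4] T1.cas  hit  (counter 3, T1.r 2)
[5] T3.load  rd  (counter 3, T3.r 3)
[6] T2.load  rd  (counter 3, T2.r 3)
[7] T2.cas  hit  (counter 4, T2.r 3)
[8] T0.load  rd  (counter 4, T0.r 4)
[9] T3.cas  miss  (counter 4, T3.r 3)
[10] T0.cas  hit  (counter 5, T0.r 4)
[11] T3.load  rd  (counter 5, T3.r 5)
[12] T3.cas  hit  (counter 6, T3.r 5)
[13] T2.load  rd  (counter 6, T2.r 6)
[14] T2.cas  hit  (counter 7, T2.r 6)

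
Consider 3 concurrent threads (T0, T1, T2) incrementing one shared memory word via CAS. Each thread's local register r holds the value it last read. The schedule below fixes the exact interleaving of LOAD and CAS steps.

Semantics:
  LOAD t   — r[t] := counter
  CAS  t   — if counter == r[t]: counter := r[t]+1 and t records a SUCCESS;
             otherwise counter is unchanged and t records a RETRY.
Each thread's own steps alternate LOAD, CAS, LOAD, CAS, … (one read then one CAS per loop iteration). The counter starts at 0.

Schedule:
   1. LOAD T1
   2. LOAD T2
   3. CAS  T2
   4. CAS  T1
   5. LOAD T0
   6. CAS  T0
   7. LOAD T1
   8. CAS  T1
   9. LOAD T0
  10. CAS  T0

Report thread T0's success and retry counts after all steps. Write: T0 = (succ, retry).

T0 = (2, 0)

#1 T1 reads 0
#2 T2 reads 0
#3 T2 CAS(0→1) writes; counter now 1
#4 T1 CAS(0→1) fails; counter now 1
#5 T0 reads 1
#6 T0 CAS(1→2) writes; counter now 2
#7 T1 reads 2
#8 T1 CAS(2→3) writes; counter now 3
#9 T0 reads 3
#10 T0 CAS(3→4) writes; counter now 4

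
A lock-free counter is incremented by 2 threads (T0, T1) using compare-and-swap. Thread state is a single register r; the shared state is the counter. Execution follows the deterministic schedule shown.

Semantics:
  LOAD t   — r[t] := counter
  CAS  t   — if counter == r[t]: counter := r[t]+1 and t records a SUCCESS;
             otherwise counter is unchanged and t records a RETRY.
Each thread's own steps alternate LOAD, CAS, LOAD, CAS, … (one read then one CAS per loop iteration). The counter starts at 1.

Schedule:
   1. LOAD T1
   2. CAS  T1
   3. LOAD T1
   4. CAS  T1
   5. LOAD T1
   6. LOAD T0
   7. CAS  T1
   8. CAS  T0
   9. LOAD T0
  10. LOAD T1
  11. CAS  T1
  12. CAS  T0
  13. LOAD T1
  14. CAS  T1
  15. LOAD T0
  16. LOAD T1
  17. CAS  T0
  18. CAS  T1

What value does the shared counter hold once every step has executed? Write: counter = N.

step 1: T1 LOAD ⇒ load; ctr=1 reg=1
step 2: T1 CAS ⇒ ok; ctr=2 reg=1
step 3: T1 LOAD ⇒ load; ctr=2 reg=2
step 4: T1 CAS ⇒ ok; ctr=3 reg=2
step 5: T1 LOAD ⇒ load; ctr=3 reg=3
step 6: T0 LOAD ⇒ load; ctr=3 reg=3
step 7: T1 CAS ⇒ ok; ctr=4 reg=3
step 8: T0 CAS ⇒ retry; ctr=4 reg=3
step 9: T0 LOAD ⇒ load; ctr=4 reg=4
step 10: T1 LOAD ⇒ load; ctr=4 reg=4
step 11: T1 CAS ⇒ ok; ctr=5 reg=4
step 12: T0 CAS ⇒ retry; ctr=5 reg=4
step 13: T1 LOAD ⇒ load; ctr=5 reg=5
step 14: T1 CAS ⇒ ok; ctr=6 reg=5
step 15: T0 LOAD ⇒ load; ctr=6 reg=6
step 16: T1 LOAD ⇒ load; ctr=6 reg=6
step 17: T0 CAS ⇒ ok; ctr=7 reg=6
step 18: T1 CAS ⇒ retry; ctr=7 reg=6

counter = 7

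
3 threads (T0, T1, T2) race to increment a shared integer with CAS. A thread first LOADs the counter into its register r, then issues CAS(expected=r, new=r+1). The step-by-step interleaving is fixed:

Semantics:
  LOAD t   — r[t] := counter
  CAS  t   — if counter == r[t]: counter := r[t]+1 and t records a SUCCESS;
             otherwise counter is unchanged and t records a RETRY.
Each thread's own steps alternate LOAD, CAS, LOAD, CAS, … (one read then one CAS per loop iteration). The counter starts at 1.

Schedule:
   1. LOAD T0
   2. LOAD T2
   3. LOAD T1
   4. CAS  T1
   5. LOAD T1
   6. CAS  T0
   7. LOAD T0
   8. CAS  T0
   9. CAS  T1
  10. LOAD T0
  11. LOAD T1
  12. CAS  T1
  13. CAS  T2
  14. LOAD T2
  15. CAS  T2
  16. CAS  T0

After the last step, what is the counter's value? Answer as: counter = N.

counter = 5

#1 T0 reads 1
#2 T2 reads 1
#3 T1 reads 1
#4 T1 CAS(1→2) writes; counter now 2
#5 T1 reads 2
#6 T0 CAS(1→2) fails; counter now 2
#7 T0 reads 2
#8 T0 CAS(2→3) writes; counter now 3
#9 T1 CAS(2→3) fails; counter now 3
#10 T0 reads 3
#11 T1 reads 3
#12 T1 CAS(3→4) writes; counter now 4
#13 T2 CAS(1→2) fails; counter now 4
#14 T2 reads 4
#15 T2 CAS(4→5) writes; counter now 5
#16 T0 CAS(3→4) fails; counter now 5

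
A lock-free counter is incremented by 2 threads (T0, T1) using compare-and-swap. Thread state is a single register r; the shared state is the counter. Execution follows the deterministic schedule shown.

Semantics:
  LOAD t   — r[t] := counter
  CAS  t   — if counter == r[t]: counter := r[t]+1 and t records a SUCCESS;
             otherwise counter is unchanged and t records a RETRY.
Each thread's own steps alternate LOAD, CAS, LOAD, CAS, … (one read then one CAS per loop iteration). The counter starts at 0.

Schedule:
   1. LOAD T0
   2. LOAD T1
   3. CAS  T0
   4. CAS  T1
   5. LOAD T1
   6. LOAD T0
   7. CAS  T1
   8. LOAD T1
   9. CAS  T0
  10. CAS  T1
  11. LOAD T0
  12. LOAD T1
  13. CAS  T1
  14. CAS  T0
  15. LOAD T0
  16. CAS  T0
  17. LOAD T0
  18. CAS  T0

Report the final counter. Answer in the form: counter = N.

counter = 6

step 1: T0 LOAD ⇒ load; ctr=0 reg=0
step 2: T1 LOAD ⇒ load; ctr=0 reg=0
step 3: T0 CAS ⇒ ok; ctr=1 reg=0
step 4: T1 CAS ⇒ retry; ctr=1 reg=0
step 5: T1 LOAD ⇒ load; ctr=1 reg=1
step 6: T0 LOAD ⇒ load; ctr=1 reg=1
step 7: T1 CAS ⇒ ok; ctr=2 reg=1
step 8: T1 LOAD ⇒ load; ctr=2 reg=2
step 9: T0 CAS ⇒ retry; ctr=2 reg=1
step 10: T1 CAS ⇒ ok; ctr=3 reg=2
step 11: T0 LOAD ⇒ load; ctr=3 reg=3
step 12: T1 LOAD ⇒ load; ctr=3 reg=3
step 13: T1 CAS ⇒ ok; ctr=4 reg=3
step 14: T0 CAS ⇒ retry; ctr=4 reg=3
step 15: T0 LOAD ⇒ load; ctr=4 reg=4
step 16: T0 CAS ⇒ ok; ctr=5 reg=4
step 17: T0 LOAD ⇒ load; ctr=5 reg=5
step 18: T0 CAS ⇒ ok; ctr=6 reg=5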